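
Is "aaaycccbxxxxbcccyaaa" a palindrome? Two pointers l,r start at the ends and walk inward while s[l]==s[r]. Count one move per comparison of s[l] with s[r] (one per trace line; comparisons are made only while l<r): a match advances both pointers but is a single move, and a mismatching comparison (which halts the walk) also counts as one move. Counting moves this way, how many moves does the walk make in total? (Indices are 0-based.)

10 moves

[0,19] 'a'=='a' → l++,r--
[1,18] 'a'=='a' → l++,r--
[2,17] 'a'=='a' → l++,r--
[3,16] 'y'=='y' → l++,r--
[4,15] 'c'=='c' → l++,r--
[5,14] 'c'=='c' → l++,r--
[6,13] 'c'=='c' → l++,r--
[7,12] 'b'=='b' → l++,r--
[8,11] 'x'=='x' → l++,r--
[9,10] 'x'=='x' → l++,r--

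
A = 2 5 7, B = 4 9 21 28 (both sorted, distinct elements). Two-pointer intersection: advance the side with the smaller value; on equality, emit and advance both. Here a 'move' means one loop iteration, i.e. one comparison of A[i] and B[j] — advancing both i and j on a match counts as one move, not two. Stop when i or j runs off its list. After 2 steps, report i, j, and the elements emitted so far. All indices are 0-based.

i=1, j=1, emitted=[]

i=0 j=0: 2<4, i++
i=1 j=0: 5>4, j++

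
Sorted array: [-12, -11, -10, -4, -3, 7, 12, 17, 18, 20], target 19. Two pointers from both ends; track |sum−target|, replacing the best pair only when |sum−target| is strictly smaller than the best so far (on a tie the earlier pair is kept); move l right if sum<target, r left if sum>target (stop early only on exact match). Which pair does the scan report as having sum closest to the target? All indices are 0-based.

[0,9] -12+20=8 d=11 * → l++
[1,9] -11+20=9 d=10 * → l++
[2,9] -10+20=10 d=9 * → l++
[3,9] -4+20=16 d=3 * → l++
[4,9] -3+20=17 d=2 * → l++
[5,9] 7+20=27 d=8 → r--
[5,8] 7+18=25 d=6 → r--
[5,7] 7+17=24 d=5 → r--
[5,6] 7+12=19 d=0 * → stop

pair (7, 12) with sum 19 (|Δ|=0)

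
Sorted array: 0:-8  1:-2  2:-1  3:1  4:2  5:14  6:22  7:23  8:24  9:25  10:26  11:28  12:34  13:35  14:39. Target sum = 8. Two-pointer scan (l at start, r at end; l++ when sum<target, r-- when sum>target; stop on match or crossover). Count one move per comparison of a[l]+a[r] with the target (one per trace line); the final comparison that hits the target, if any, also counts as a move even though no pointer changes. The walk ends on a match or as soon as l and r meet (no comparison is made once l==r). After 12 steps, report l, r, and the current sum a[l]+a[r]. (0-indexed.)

l=0 r=14: -8+39=31 >8, r--
l=0 r=13: -8+35=27 >8, r--
l=0 r=12: -8+34=26 >8, r--
l=0 r=11: -8+28=20 >8, r--
l=0 r=10: -8+26=18 >8, r--
l=0 r=9: -8+25=17 >8, r--
l=0 r=8: -8+24=16 >8, r--
l=0 r=7: -8+23=15 >8, r--
l=0 r=6: -8+22=14 >8, r--
l=0 r=5: -8+14=6 <8, l++
l=1 r=5: -2+14=12 >8, r--
l=1 r=4: -2+2=0 <8, l++

l=2, r=4, sum=1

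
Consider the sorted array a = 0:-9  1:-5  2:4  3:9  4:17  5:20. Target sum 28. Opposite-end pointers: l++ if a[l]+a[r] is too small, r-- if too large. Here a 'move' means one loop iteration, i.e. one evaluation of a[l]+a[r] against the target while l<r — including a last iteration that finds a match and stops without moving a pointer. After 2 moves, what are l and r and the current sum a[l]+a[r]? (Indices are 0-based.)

[0,5] -9+20=11 <28 → l++
[1,5] -5+20=15 <28 → l++

l=2, r=5, sum=24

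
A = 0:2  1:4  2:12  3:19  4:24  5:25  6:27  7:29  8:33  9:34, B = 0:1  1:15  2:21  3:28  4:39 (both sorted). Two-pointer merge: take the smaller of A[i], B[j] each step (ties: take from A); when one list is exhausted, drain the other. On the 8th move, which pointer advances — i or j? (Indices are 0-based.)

i

[i=0,j=0] A[i]=2>B[j]=1 take 1 → j++
[i=0,j=1] A[i]=2<=B[j]=15 take 2 → i++
[i=1,j=1] A[i]=4<=B[j]=15 take 4 → i++
[i=2,j=1] A[i]=12<=B[j]=15 take 12 → i++
[i=3,j=1] A[i]=19>B[j]=15 take 15 → j++
[i=3,j=2] A[i]=19<=B[j]=21 take 19 → i++
[i=4,j=2] A[i]=24>B[j]=21 take 21 → j++
[i=4,j=3] A[i]=24<=B[j]=28 take 24 → i++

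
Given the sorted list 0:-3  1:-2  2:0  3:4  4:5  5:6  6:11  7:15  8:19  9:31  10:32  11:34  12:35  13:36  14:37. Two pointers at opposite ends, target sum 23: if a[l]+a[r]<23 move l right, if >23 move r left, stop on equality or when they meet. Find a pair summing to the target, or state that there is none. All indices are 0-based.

l=0 r=14: -3+37=34 >23, r--
l=0 r=13: -3+36=33 >23, r--
l=0 r=12: -3+35=32 >23, r--
l=0 r=11: -3+34=31 >23, r--
l=0 r=10: -3+32=29 >23, r--
l=0 r=9: -3+31=28 >23, r--
l=0 r=8: -3+19=16 <23, l++
l=1 r=8: -2+19=17 <23, l++
l=2 r=8: 0+19=19 <23, l++
l=3 r=8: 4+19=23, found

(4, 19)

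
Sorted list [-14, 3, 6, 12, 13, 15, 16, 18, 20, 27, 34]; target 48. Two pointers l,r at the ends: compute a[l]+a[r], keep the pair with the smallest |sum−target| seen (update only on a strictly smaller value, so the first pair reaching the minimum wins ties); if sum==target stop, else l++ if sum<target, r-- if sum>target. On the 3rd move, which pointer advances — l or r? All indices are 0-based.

l=0 r=10: -14+34=20 d=28 *, l++
l=1 r=10: 3+34=37 d=11 *, l++
l=2 r=10: 6+34=40 d=8 *, l++

l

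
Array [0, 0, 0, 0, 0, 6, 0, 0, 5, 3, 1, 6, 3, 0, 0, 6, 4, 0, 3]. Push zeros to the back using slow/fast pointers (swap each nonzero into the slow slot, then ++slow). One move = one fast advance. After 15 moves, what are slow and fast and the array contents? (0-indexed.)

slow=6, fast=15, a=[6, 5, 3, 1, 6, 3, 0, 0, 0, 0, 0, 0, 0, 0, 0, 6, 4, 0, 3]

slow=0 fast=0: a[fast]=0, fast++
slow=0 fast=1: a[fast]=0, fast++
slow=0 fast=2: a[fast]=0, fast++
slow=0 fast=3: a[fast]=0, fast++
slow=0 fast=4: a[fast]=0, fast++
slow=0 fast=5: a[fast]=6≠0 swap→a[0]=6, slow++,fast++
slow=1 fast=6: a[fast]=0, fast++
slow=1 fast=7: a[fast]=0, fast++
slow=1 fast=8: a[fast]=5≠0 swap→a[1]=5, slow++,fast++
slow=2 fast=9: a[fast]=3≠0 swap→a[2]=3, slow++,fast++
slow=3 fast=10: a[fast]=1≠0 swap→a[3]=1, slow++,fast++
slow=4 fast=11: a[fast]=6≠0 swap→a[4]=6, slow++,fast++
slow=5 fast=12: a[fast]=3≠0 swap→a[5]=3, slow++,fast++
slow=6 fast=13: a[fast]=0, fast++
slow=6 fast=14: a[fast]=0, fast++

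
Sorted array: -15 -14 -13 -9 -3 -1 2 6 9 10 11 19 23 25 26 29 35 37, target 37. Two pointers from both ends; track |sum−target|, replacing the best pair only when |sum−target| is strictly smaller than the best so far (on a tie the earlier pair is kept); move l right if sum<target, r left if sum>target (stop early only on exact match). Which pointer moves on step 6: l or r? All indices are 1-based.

l

l=1 r=18: -15+37=22 d=15 *, l++
l=2 r=18: -14+37=23 d=14 *, l++
l=3 r=18: -13+37=24 d=13 *, l++
l=4 r=18: -9+37=28 d=9 *, l++
l=5 r=18: -3+37=34 d=3 *, l++
l=6 r=18: -1+37=36 d=1 *, l++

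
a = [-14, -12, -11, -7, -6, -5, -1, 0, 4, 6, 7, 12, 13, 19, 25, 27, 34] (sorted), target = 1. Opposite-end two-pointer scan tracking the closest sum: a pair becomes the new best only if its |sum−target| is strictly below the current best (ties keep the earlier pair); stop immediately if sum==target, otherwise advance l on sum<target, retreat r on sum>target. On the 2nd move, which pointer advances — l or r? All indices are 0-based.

r

l=0 r=16: -14+34=20 d=19 *, r--
l=0 r=15: -14+27=13 d=12 *, r--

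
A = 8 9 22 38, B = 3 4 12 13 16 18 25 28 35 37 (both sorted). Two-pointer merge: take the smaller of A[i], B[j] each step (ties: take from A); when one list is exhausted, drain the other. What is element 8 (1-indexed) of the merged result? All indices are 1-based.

[i=1,j=1] A[i]=8>B[j]=3 take 3 → j++
[i=1,j=2] A[i]=8>B[j]=4 take 4 → j++
[i=1,j=3] A[i]=8<=B[j]=12 take 8 → i++
[i=2,j=3] A[i]=9<=B[j]=12 take 9 → i++
[i=3,j=3] A[i]=22>B[j]=12 take 12 → j++
[i=3,j=4] A[i]=22>B[j]=13 take 13 → j++
[i=3,j=5] A[i]=22>B[j]=16 take 16 → j++
[i=3,j=6] A[i]=22>B[j]=18 take 18 → j++
[i=3,j=7] A[i]=22<=B[j]=25 take 22 → i++
[i=4,j=7] A[i]=38>B[j]=25 take 25 → j++
[i=4,j=8] A[i]=38>B[j]=28 take 28 → j++
[i=4,j=9] A[i]=38>B[j]=35 take 35 → j++
[i=4,j=10] A[i]=38>B[j]=37 take 37 → j++
[i=4,j=11] B done, take A[i]=38 → i++

merged[8] = 18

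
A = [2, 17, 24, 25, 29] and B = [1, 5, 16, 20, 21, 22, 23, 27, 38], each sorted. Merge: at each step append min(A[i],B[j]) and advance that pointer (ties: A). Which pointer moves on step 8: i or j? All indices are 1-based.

j

[i=1,j=1] A[i]=2>B[j]=1 take 1 → j++
[i=1,j=2] A[i]=2<=B[j]=5 take 2 → i++
[i=2,j=2] A[i]=17>B[j]=5 take 5 → j++
[i=2,j=3] A[i]=17>B[j]=16 take 16 → j++
[i=2,j=4] A[i]=17<=B[j]=20 take 17 → i++
[i=3,j=4] A[i]=24>B[j]=20 take 20 → j++
[i=3,j=5] A[i]=24>B[j]=21 take 21 → j++
[i=3,j=6] A[i]=24>B[j]=22 take 22 → j++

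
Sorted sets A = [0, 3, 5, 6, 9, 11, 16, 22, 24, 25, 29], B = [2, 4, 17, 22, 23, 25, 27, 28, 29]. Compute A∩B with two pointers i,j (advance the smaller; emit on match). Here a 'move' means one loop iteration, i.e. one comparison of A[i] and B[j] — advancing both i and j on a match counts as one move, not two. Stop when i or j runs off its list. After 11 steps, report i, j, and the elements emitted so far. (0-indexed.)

i=0 j=0: 0<2, i++
i=1 j=0: 3>2, j++
i=1 j=1: 3<4, i++
i=2 j=1: 5>4, j++
i=2 j=2: 5<17, i++
i=3 j=2: 6<17, i++
i=4 j=2: 9<17, i++
i=5 j=2: 11<17, i++
i=6 j=2: 16<17, i++
i=7 j=2: 22>17, j++
i=7 j=3: 22==22 emit, i++,j++

i=8, j=4, emitted=[22]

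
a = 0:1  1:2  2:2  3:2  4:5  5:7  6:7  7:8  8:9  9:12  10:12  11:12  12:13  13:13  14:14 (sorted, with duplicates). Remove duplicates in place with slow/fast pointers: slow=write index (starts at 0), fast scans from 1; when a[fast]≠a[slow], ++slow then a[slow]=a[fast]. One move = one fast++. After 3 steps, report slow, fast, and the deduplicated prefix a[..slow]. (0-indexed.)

slow=1, fast=4, prefix=[1, 2]

(s=0,f=1) a[fast]=2≠a[slow]=1 write a[1]=2 → slow++,fast++
(s=1,f=2) a[fast]=2=a[slow] dup → fast++
(s=1,f=3) a[fast]=2=a[slow] dup → fast++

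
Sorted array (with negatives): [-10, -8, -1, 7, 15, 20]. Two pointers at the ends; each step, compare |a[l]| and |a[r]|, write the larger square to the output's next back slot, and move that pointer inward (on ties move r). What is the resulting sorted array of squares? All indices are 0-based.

[0,5] |-10|<=|20| out[5]=400 → r--
[0,4] |-10|<=|15| out[4]=225 → r--
[0,3] |-10|>|7| out[3]=100 → l++
[1,3] |-8|>|7| out[2]=64 → l++
[2,3] |-1|<=|7| out[1]=49 → r--
[2,2] |-1|<=|-1| out[0]=1 → r--

[1, 49, 64, 100, 225, 400]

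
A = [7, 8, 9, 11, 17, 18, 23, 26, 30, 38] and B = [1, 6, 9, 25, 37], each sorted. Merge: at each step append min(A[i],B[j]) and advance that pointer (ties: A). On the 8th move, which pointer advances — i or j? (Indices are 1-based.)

i

i=1 j=1: A[i]=7>B[j]=1 take 1, j++
i=1 j=2: A[i]=7>B[j]=6 take 6, j++
i=1 j=3: A[i]=7<=B[j]=9 take 7, i++
i=2 j=3: A[i]=8<=B[j]=9 take 8, i++
i=3 j=3: A[i]=9<=B[j]=9 take 9, i++
i=4 j=3: A[i]=11>B[j]=9 take 9, j++
i=4 j=4: A[i]=11<=B[j]=25 take 11, i++
i=5 j=4: A[i]=17<=B[j]=25 take 17, i++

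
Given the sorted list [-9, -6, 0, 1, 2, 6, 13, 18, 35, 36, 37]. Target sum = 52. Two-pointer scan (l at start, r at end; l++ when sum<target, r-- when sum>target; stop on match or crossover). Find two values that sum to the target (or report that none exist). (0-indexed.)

l=0 r=10: -9+37=28 <52, l++
l=1 r=10: -6+37=31 <52, l++
l=2 r=10: 0+37=37 <52, l++
l=3 r=10: 1+37=38 <52, l++
l=4 r=10: 2+37=39 <52, l++
l=5 r=10: 6+37=43 <52, l++
l=6 r=10: 13+37=50 <52, l++
l=7 r=10: 18+37=55 >52, r--
l=7 r=9: 18+36=54 >52, r--
l=7 r=8: 18+35=53 >52, r--

no pair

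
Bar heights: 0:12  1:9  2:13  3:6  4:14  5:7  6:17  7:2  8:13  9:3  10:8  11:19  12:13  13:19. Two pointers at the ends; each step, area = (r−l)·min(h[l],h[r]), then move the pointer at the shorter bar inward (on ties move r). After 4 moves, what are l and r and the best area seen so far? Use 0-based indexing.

[0,13] min(12,19)*13=156 best=156 * → l++
[1,13] min(9,19)*12=108 best=156 → l++
[2,13] min(13,19)*11=143 best=156 → l++
[3,13] min(6,19)*10=60 best=156 → l++

l=4, r=13, best area=156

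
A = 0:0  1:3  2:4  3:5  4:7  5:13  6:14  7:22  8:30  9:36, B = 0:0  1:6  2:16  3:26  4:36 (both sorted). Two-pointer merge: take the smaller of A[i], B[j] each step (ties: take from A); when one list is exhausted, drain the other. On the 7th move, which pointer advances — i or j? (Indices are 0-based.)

[i=0,j=0] A[i]=0<=B[j]=0 take 0 → i++
[i=1,j=0] A[i]=3>B[j]=0 take 0 → j++
[i=1,j=1] A[i]=3<=B[j]=6 take 3 → i++
[i=2,j=1] A[i]=4<=B[j]=6 take 4 → i++
[i=3,j=1] A[i]=5<=B[j]=6 take 5 → i++
[i=4,j=1] A[i]=7>B[j]=6 take 6 → j++
[i=4,j=2] A[i]=7<=B[j]=16 take 7 → i++

i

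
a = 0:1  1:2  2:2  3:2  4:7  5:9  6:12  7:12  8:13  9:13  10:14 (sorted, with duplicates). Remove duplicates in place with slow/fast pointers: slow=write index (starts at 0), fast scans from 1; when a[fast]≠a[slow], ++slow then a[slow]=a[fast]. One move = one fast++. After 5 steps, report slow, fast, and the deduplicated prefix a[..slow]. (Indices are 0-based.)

slow=3, fast=6, prefix=[1, 2, 7, 9]

slow=0 fast=1: a[fast]=2≠a[slow]=1 write a[1]=2, slow++,fast++
slow=1 fast=2: a[fast]=2=a[slow] dup, fast++
slow=1 fast=3: a[fast]=2=a[slow] dup, fast++
slow=1 fast=4: a[fast]=7≠a[slow]=2 write a[2]=7, slow++,fast++
slow=2 fast=5: a[fast]=9≠a[slow]=7 write a[3]=9, slow++,fast++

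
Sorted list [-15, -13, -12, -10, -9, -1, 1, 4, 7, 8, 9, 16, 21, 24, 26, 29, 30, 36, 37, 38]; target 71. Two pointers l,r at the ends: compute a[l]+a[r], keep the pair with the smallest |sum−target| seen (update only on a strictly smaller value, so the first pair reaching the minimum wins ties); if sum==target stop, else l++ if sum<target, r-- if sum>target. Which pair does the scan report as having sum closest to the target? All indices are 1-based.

l=1 r=20: -15+38=23 d=48 *, l++
l=2 r=20: -13+38=25 d=46 *, l++
l=3 r=20: -12+38=26 d=45 *, l++
l=4 r=20: -10+38=28 d=43 *, l++
l=5 r=20: -9+38=29 d=42 *, l++
l=6 r=20: -1+38=37 d=34 *, l++
l=7 r=20: 1+38=39 d=32 *, l++
l=8 r=20: 4+38=42 d=29 *, l++
l=9 r=20: 7+38=45 d=26 *, l++
l=10 r=20: 8+38=46 d=25 *, l++
l=11 r=20: 9+38=47 d=24 *, l++
l=12 r=20: 16+38=54 d=17 *, l++
l=13 r=20: 21+38=59 d=12 *, l++
l=14 r=20: 24+38=62 d=9 *, l++
l=15 r=20: 26+38=64 d=7 *, l++
l=16 r=20: 29+38=67 d=4 *, l++
l=17 r=20: 30+38=68 d=3 *, l++
l=18 r=20: 36+38=74 d=3, r--
l=18 r=19: 36+37=73 d=2 *, r--

pair (36, 37) with sum 73 (|Δ|=2)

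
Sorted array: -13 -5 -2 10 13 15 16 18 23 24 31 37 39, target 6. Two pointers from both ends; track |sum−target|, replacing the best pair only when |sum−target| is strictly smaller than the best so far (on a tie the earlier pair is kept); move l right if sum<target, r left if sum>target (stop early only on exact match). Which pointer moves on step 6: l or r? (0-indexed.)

[0,12] -13+39=26 d=20 * → r--
[0,11] -13+37=24 d=18 * → r--
[0,10] -13+31=18 d=12 * → r--
[0,9] -13+24=11 d=5 * → r--
[0,8] -13+23=10 d=4 * → r--
[0,7] -13+18=5 d=1 * → l++

l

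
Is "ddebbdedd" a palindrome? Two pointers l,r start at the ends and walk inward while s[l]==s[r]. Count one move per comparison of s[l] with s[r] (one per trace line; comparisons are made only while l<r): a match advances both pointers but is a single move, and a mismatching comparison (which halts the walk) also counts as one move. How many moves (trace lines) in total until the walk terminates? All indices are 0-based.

4 moves

[0,8] 'd'=='d' → l++,r--
[1,7] 'd'=='d' → l++,r--
[2,6] 'e'=='e' → l++,r--
[3,5] 'b'!='d' → stop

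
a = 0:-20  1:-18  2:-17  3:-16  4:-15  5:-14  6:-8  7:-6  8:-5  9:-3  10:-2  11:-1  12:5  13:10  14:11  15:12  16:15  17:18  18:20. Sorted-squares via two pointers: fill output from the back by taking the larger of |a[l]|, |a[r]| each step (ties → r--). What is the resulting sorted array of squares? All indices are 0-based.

[0,18] |-20|<=|20| out[18]=400 → r--
[0,17] |-20|>|18| out[17]=400 → l++
[1,17] |-18|<=|18| out[16]=324 → r--
[1,16] |-18|>|15| out[15]=324 → l++
[2,16] |-17|>|15| out[14]=289 → l++
[3,16] |-16|>|15| out[13]=256 → l++
[4,16] |-15|<=|15| out[12]=225 → r--
[4,15] |-15|>|12| out[11]=225 → l++
[5,15] |-14|>|12| out[10]=196 → l++
[6,15] |-8|<=|12| out[9]=144 → r--
[6,14] |-8|<=|11| out[8]=121 → r--
[6,13] |-8|<=|10| out[7]=100 → r--
[6,12] |-8|>|5| out[6]=64 → l++
[7,12] |-6|>|5| out[5]=36 → l++
[8,12] |-5|<=|5| out[4]=25 → r--
[8,11] |-5|>|-1| out[3]=25 → l++
[9,11] |-3|>|-1| out[2]=9 → l++
[10,11] |-2|>|-1| out[1]=4 → l++
[11,11] |-1|<=|-1| out[0]=1 → r--

[1, 4, 9, 25, 25, 36, 64, 100, 121, 144, 196, 225, 225, 256, 289, 324, 324, 400, 400]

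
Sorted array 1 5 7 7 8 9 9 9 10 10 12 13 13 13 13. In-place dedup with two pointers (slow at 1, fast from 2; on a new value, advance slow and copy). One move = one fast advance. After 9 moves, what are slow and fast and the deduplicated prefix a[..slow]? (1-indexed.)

slow=6, fast=11, prefix=[1, 5, 7, 8, 9, 10]

(s=1,f=2) a[fast]=5≠a[slow]=1 write a[2]=5 → slow++,fast++
(s=2,f=3) a[fast]=7≠a[slow]=5 write a[3]=7 → slow++,fast++
(s=3,f=4) a[fast]=7=a[slow] dup → fast++
(s=3,f=5) a[fast]=8≠a[slow]=7 write a[4]=8 → slow++,fast++
(s=4,f=6) a[fast]=9≠a[slow]=8 write a[5]=9 → slow++,fast++
(s=5,f=7) a[fast]=9=a[slow] dup → fast++
(s=5,f=8) a[fast]=9=a[slow] dup → fast++
(s=5,f=9) a[fast]=10≠a[slow]=9 write a[6]=10 → slow++,fast++
(s=6,f=10) a[fast]=10=a[slow] dup → fast++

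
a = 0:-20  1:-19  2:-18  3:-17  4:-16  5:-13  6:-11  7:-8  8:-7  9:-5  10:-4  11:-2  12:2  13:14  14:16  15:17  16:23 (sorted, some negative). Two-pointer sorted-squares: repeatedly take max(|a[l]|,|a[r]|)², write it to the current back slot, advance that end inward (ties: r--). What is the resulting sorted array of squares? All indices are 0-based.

[0,16] |-20|<=|23| out[16]=529 → r--
[0,15] |-20|>|17| out[15]=400 → l++
[1,15] |-19|>|17| out[14]=361 → l++
[2,15] |-18|>|17| out[13]=324 → l++
[3,15] |-17|<=|17| out[12]=289 → r--
[3,14] |-17|>|16| out[11]=289 → l++
[4,14] |-16|<=|16| out[10]=256 → r--
[4,13] |-16|>|14| out[9]=256 → l++
[5,13] |-13|<=|14| out[8]=196 → r--
[5,12] |-13|>|2| out[7]=169 → l++
[6,12] |-11|>|2| out[6]=121 → l++
[7,12] |-8|>|2| out[5]=64 → l++
[8,12] |-7|>|2| out[4]=49 → l++
[9,12] |-5|>|2| out[3]=25 → l++
[10,12] |-4|>|2| out[2]=16 → l++
[11,12] |-2|<=|2| out[1]=4 → r--
[11,11] |-2|<=|-2| out[0]=4 → r--

[4, 4, 16, 25, 49, 64, 121, 169, 196, 256, 256, 289, 289, 324, 361, 400, 529]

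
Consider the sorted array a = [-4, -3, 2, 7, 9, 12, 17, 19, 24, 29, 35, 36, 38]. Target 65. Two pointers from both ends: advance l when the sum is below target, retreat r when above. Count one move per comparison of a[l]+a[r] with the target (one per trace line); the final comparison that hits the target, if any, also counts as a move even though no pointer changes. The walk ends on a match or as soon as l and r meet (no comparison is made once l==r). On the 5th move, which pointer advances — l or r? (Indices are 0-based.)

l=0 r=12: -4+38=34 <65, l++
l=1 r=12: -3+38=35 <65, l++
l=2 r=12: 2+38=40 <65, l++
l=3 r=12: 7+38=45 <65, l++
l=4 r=12: 9+38=47 <65, l++

l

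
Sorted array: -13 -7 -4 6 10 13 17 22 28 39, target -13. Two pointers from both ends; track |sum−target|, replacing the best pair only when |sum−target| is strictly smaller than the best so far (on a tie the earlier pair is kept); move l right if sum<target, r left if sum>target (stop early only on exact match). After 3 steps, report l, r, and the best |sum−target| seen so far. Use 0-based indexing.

l=0, r=6, best |Δ|=22

[0,9] -13+39=26 d=39 * → r--
[0,8] -13+28=15 d=28 * → r--
[0,7] -13+22=9 d=22 * → r--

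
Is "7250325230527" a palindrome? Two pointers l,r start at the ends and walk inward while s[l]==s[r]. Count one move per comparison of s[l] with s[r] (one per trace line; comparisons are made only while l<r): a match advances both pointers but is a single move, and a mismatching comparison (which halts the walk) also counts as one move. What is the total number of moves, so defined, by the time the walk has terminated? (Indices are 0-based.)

6 moves

l=0 r=12: '7'=='7', l++,r--
l=1 r=11: '2'=='2', l++,r--
l=2 r=10: '5'=='5', l++,r--
l=3 r=9: '0'=='0', l++,r--
l=4 r=8: '3'=='3', l++,r--
l=5 r=7: '2'=='2', l++,r--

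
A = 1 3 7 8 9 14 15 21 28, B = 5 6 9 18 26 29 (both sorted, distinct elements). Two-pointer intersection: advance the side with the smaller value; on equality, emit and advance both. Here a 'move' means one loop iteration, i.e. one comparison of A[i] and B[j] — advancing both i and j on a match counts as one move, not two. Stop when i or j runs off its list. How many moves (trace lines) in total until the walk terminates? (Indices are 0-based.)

[i=0,j=0] 1<5 → i++
[i=1,j=0] 3<5 → i++
[i=2,j=0] 7>5 → j++
[i=2,j=1] 7>6 → j++
[i=2,j=2] 7<9 → i++
[i=3,j=2] 8<9 → i++
[i=4,j=2] 9==9 emit → i++,j++
[i=5,j=3] 14<18 → i++
[i=6,j=3] 15<18 → i++
[i=7,j=3] 21>18 → j++
[i=7,j=4] 21<26 → i++
[i=8,j=4] 28>26 → j++
[i=8,j=5] 28<29 → i++

13 moves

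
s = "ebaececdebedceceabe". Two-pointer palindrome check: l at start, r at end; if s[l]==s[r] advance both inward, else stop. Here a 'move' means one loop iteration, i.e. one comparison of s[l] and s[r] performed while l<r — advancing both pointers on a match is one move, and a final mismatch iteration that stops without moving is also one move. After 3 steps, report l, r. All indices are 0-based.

l=3, r=15

l=0 r=18: 'e'=='e', l++,r--
l=1 r=17: 'b'=='b', l++,r--
l=2 r=16: 'a'=='a', l++,r--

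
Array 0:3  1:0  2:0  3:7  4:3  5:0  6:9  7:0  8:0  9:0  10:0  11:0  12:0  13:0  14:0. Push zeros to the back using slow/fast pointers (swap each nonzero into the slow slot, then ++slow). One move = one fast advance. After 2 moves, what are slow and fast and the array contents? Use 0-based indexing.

slow=1, fast=2, a=[3, 0, 0, 7, 3, 0, 9, 0, 0, 0, 0, 0, 0, 0, 0]

slow=0 fast=0: a[fast]=3≠0 swap→a[0]=3, slow++,fast++
slow=1 fast=1: a[fast]=0, fast++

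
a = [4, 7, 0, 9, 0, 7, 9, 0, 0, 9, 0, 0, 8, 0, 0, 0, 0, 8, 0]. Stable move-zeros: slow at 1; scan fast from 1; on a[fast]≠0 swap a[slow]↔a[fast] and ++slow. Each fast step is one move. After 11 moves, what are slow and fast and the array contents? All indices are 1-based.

(s=1,f=1) a[fast]=4≠0 swap→a[1]=4 → slow++,fast++
(s=2,f=2) a[fast]=7≠0 swap→a[2]=7 → slow++,fast++
(s=3,f=3) a[fast]=0 → fast++
(s=3,f=4) a[fast]=9≠0 swap→a[3]=9 → slow++,fast++
(s=4,f=5) a[fast]=0 → fast++
(s=4,f=6) a[fast]=7≠0 swap→a[4]=7 → slow++,fast++
(s=5,f=7) a[fast]=9≠0 swap→a[5]=9 → slow++,fast++
(s=6,f=8) a[fast]=0 → fast++
(s=6,f=9) a[fast]=0 → fast++
(s=6,f=10) a[fast]=9≠0 swap→a[6]=9 → slow++,fast++
(s=7,f=11) a[fast]=0 → fast++

slow=7, fast=12, a=[4, 7, 9, 7, 9, 9, 0, 0, 0, 0, 0, 0, 8, 0, 0, 0, 0, 8, 0]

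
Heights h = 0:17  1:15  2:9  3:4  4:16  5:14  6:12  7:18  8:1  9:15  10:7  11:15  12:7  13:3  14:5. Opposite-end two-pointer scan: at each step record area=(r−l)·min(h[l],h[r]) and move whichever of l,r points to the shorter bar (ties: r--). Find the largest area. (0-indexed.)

l=0 r=14: min(17,5)*14=70 best=70 *, r--
l=0 r=13: min(17,3)*13=39 best=70, r--
l=0 r=12: min(17,7)*12=84 best=84 *, r--
l=0 r=11: min(17,15)*11=165 best=165 *, r--
l=0 r=10: min(17,7)*10=70 best=165, r--
l=0 r=9: min(17,15)*9=135 best=165, r--
l=0 r=8: min(17,1)*8=8 best=165, r--
l=0 r=7: min(17,18)*7=119 best=165, l++
l=1 r=7: min(15,18)*6=90 best=165, l++
l=2 r=7: min(9,18)*5=45 best=165, l++
l=3 r=7: min(4,18)*4=16 best=165, l++
l=4 r=7: min(16,18)*3=48 best=165, l++
l=5 r=7: min(14,18)*2=28 best=165, l++
l=6 r=7: min(12,18)*1=12 best=165, l++

max area = 165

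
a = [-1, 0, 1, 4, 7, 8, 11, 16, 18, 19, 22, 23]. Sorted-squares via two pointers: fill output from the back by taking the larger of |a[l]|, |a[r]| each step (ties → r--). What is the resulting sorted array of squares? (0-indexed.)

[0, 1, 1, 16, 49, 64, 121, 256, 324, 361, 484, 529]

[0,11] |-1|<=|23| out[11]=529 → r--
[0,10] |-1|<=|22| out[10]=484 → r--
[0,9] |-1|<=|19| out[9]=361 → r--
[0,8] |-1|<=|18| out[8]=324 → r--
[0,7] |-1|<=|16| out[7]=256 → r--
[0,6] |-1|<=|11| out[6]=121 → r--
[0,5] |-1|<=|8| out[5]=64 → r--
[0,4] |-1|<=|7| out[4]=49 → r--
[0,3] |-1|<=|4| out[3]=16 → r--
[0,2] |-1|<=|1| out[2]=1 → r--
[0,1] |-1|>|0| out[1]=1 → l++
[1,1] |0|<=|0| out[0]=0 → r--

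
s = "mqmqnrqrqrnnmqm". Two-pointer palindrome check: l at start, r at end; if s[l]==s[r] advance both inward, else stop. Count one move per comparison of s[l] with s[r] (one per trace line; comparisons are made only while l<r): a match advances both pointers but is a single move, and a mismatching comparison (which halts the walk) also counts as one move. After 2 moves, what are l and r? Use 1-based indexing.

[1,15] 'm'=='m' → l++,r--
[2,14] 'q'=='q' → l++,r--

l=3, r=13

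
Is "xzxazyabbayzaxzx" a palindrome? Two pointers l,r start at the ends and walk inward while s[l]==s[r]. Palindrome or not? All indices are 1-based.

palindrome

[1,16] 'x'=='x' → l++,r--
[2,15] 'z'=='z' → l++,r--
[3,14] 'x'=='x' → l++,r--
[4,13] 'a'=='a' → l++,r--
[5,12] 'z'=='z' → l++,r--
[6,11] 'y'=='y' → l++,r--
[7,10] 'a'=='a' → l++,r--
[8,9] 'b'=='b' → l++,r--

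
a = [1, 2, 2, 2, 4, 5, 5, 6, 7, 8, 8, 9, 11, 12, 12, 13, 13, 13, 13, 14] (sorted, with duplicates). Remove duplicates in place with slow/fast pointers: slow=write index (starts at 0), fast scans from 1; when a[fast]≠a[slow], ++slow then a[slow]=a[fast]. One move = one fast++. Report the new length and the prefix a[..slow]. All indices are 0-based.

length 12; prefix = [1, 2, 4, 5, 6, 7, 8, 9, 11, 12, 13, 14]

slow=0 fast=1: a[fast]=2≠a[slow]=1 write a[1]=2, slow++,fast++
slow=1 fast=2: a[fast]=2=a[slow] dup, fast++
slow=1 fast=3: a[fast]=2=a[slow] dup, fast++
slow=1 fast=4: a[fast]=4≠a[slow]=2 write a[2]=4, slow++,fast++
slow=2 fast=5: a[fast]=5≠a[slow]=4 write a[3]=5, slow++,fast++
slow=3 fast=6: a[fast]=5=a[slow] dup, fast++
slow=3 fast=7: a[fast]=6≠a[slow]=5 write a[4]=6, slow++,fast++
slow=4 fast=8: a[fast]=7≠a[slow]=6 write a[5]=7, slow++,fast++
slow=5 fast=9: a[fast]=8≠a[slow]=7 write a[6]=8, slow++,fast++
slow=6 fast=10: a[fast]=8=a[slow] dup, fast++
slow=6 fast=11: a[fast]=9≠a[slow]=8 write a[7]=9, slow++,fast++
slow=7 fast=12: a[fast]=11≠a[slow]=9 write a[8]=11, slow++,fast++
slow=8 fast=13: a[fast]=12≠a[slow]=11 write a[9]=12, slow++,fast++
slow=9 fast=14: a[fast]=12=a[slow] dup, fast++
slow=9 fast=15: a[fast]=13≠a[slow]=12 write a[10]=13, slow++,fast++
slow=10 fast=16: a[fast]=13=a[slow] dup, fast++
slow=10 fast=17: a[fast]=13=a[slow] dup, fast++
slow=10 fast=18: a[fast]=13=a[slow] dup, fast++
slow=10 fast=19: a[fast]=14≠a[slow]=13 write a[11]=14, slow++,fast++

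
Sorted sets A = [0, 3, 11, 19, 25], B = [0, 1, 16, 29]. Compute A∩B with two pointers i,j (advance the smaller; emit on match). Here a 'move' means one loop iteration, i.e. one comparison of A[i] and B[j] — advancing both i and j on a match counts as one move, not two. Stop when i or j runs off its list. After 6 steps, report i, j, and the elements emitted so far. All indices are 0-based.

i=0 j=0: 0==0 emit, i++,j++
i=1 j=1: 3>1, j++
i=1 j=2: 3<16, i++
i=2 j=2: 11<16, i++
i=3 j=2: 19>16, j++
i=3 j=3: 19<29, i++

i=4, j=3, emitted=[0]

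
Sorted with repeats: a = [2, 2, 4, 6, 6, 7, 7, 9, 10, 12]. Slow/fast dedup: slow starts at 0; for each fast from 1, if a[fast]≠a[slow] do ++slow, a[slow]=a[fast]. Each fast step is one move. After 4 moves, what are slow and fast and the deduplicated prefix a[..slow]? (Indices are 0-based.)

slow=2, fast=5, prefix=[2, 4, 6]

(s=0,f=1) a[fast]=2=a[slow] dup → fast++
(s=0,f=2) a[fast]=4≠a[slow]=2 write a[1]=4 → slow++,fast++
(s=1,f=3) a[fast]=6≠a[slow]=4 write a[2]=6 → slow++,fast++
(s=2,f=4) a[fast]=6=a[slow] dup → fast++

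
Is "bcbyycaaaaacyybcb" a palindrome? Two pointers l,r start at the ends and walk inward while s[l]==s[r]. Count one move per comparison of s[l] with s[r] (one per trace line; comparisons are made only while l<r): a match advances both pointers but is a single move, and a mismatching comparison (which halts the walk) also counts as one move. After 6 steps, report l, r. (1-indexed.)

l=7, r=11

l=1 r=17: 'b'=='b', l++,r--
l=2 r=16: 'c'=='c', l++,r--
l=3 r=15: 'b'=='b', l++,r--
l=4 r=14: 'y'=='y', l++,r--
l=5 r=13: 'y'=='y', l++,r--
l=6 r=12: 'c'=='c', l++,r--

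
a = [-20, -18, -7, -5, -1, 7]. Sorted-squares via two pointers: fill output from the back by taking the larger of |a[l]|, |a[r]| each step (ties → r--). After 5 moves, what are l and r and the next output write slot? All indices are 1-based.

l=5, r=5, next write slot=1

l=1 r=6: |-20|>|7| out[6]=400, l++
l=2 r=6: |-18|>|7| out[5]=324, l++
l=3 r=6: |-7|<=|7| out[4]=49, r--
l=3 r=5: |-7|>|-1| out[3]=49, l++
l=4 r=5: |-5|>|-1| out[2]=25, l++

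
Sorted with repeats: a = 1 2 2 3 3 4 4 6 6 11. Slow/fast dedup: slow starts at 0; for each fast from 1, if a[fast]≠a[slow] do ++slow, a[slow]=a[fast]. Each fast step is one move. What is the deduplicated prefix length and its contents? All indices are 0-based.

(s=0,f=1) a[fast]=2≠a[slow]=1 write a[1]=2 → slow++,fast++
(s=1,f=2) a[fast]=2=a[slow] dup → fast++
(s=1,f=3) a[fast]=3≠a[slow]=2 write a[2]=3 → slow++,fast++
(s=2,f=4) a[fast]=3=a[slow] dup → fast++
(s=2,f=5) a[fast]=4≠a[slow]=3 write a[3]=4 → slow++,fast++
(s=3,f=6) a[fast]=4=a[slow] dup → fast++
(s=3,f=7) a[fast]=6≠a[slow]=4 write a[4]=6 → slow++,fast++
(s=4,f=8) a[fast]=6=a[slow] dup → fast++
(s=4,f=9) a[fast]=11≠a[slow]=6 write a[5]=11 → slow++,fast++

length 6; prefix = [1, 2, 3, 4, 6, 11]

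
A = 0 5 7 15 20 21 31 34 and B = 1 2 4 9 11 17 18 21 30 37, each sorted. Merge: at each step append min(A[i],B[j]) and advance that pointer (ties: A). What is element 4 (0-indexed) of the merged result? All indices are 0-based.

[i=0,j=0] A[i]=0<=B[j]=1 take 0 → i++
[i=1,j=0] A[i]=5>B[j]=1 take 1 → j++
[i=1,j=1] A[i]=5>B[j]=2 take 2 → j++
[i=1,j=2] A[i]=5>B[j]=4 take 4 → j++
[i=1,j=3] A[i]=5<=B[j]=9 take 5 → i++
[i=2,j=3] A[i]=7<=B[j]=9 take 7 → i++
[i=3,j=3] A[i]=15>B[j]=9 take 9 → j++
[i=3,j=4] A[i]=15>B[j]=11 take 11 → j++
[i=3,j=5] A[i]=15<=B[j]=17 take 15 → i++
[i=4,j=5] A[i]=20>B[j]=17 take 17 → j++
[i=4,j=6] A[i]=20>B[j]=18 take 18 → j++
[i=4,j=7] A[i]=20<=B[j]=21 take 20 → i++
[i=5,j=7] A[i]=21<=B[j]=21 take 21 → i++
[i=6,j=7] A[i]=31>B[j]=21 take 21 → j++
[i=6,j=8] A[i]=31>B[j]=30 take 30 → j++
[i=6,j=9] A[i]=31<=B[j]=37 take 31 → i++
[i=7,j=9] A[i]=34<=B[j]=37 take 34 → i++
[i=8,j=9] A done, take B[j]=37 → j++

merged[4] = 5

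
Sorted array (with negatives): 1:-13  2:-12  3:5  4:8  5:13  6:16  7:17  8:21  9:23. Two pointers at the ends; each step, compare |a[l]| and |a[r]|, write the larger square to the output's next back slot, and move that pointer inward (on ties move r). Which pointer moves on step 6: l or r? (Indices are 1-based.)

l

[1,9] |-13|<=|23| out[9]=529 → r--
[1,8] |-13|<=|21| out[8]=441 → r--
[1,7] |-13|<=|17| out[7]=289 → r--
[1,6] |-13|<=|16| out[6]=256 → r--
[1,5] |-13|<=|13| out[5]=169 → r--
[1,4] |-13|>|8| out[4]=169 → l++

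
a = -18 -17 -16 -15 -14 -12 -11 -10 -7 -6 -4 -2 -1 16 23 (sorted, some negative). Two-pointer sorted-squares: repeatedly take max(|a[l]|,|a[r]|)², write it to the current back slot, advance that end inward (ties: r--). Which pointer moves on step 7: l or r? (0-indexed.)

l=0 r=14: |-18|<=|23| out[14]=529, r--
l=0 r=13: |-18|>|16| out[13]=324, l++
l=1 r=13: |-17|>|16| out[12]=289, l++
l=2 r=13: |-16|<=|16| out[11]=256, r--
l=2 r=12: |-16|>|-1| out[10]=256, l++
l=3 r=12: |-15|>|-1| out[9]=225, l++
l=4 r=12: |-14|>|-1| out[8]=196, l++

l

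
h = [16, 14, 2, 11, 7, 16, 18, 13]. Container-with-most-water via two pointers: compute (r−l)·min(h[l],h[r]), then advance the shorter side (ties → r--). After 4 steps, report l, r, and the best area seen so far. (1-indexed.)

[1,8] min(16,13)*7=91 best=91 * → r--
[1,7] min(16,18)*6=96 best=96 * → l++
[2,7] min(14,18)*5=70 best=96 → l++
[3,7] min(2,18)*4=8 best=96 → l++

l=4, r=7, best area=96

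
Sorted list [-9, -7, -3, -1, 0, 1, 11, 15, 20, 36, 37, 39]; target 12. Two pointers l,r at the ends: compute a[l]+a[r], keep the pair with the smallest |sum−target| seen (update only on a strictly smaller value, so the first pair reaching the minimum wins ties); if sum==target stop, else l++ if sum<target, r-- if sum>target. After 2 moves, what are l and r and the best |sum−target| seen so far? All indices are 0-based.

l=0, r=9, best |Δ|=16

[0,11] -9+39=30 d=18 * → r--
[0,10] -9+37=28 d=16 * → r--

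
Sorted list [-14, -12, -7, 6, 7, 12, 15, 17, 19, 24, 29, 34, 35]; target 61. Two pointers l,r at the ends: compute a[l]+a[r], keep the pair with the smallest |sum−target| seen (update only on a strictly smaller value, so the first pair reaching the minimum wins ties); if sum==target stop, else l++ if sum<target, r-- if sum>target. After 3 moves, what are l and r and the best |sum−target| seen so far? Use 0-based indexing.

l=3, r=12, best |Δ|=33

l=0 r=12: -14+35=21 d=40 *, l++
l=1 r=12: -12+35=23 d=38 *, l++
l=2 r=12: -7+35=28 d=33 *, l++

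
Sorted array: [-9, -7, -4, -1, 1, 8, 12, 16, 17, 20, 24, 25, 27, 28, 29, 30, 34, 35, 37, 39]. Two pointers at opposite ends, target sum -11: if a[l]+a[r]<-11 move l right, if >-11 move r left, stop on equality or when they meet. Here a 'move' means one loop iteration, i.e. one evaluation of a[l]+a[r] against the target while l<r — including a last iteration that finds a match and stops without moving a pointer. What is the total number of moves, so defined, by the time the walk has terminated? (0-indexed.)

[0,19] -9+39=30 >-11 → r--
[0,18] -9+37=28 >-11 → r--
[0,17] -9+35=26 >-11 → r--
[0,16] -9+34=25 >-11 → r--
[0,15] -9+30=21 >-11 → r--
[0,14] -9+29=20 >-11 → r--
[0,13] -9+28=19 >-11 → r--
[0,12] -9+27=18 >-11 → r--
[0,11] -9+25=16 >-11 → r--
[0,10] -9+24=15 >-11 → r--
[0,9] -9+20=11 >-11 → r--
[0,8] -9+17=8 >-11 → r--
[0,7] -9+16=7 >-11 → r--
[0,6] -9+12=3 >-11 → r--
[0,5] -9+8=-1 >-11 → r--
[0,4] -9+1=-8 >-11 → r--
[0,3] -9+-1=-10 >-11 → r--
[0,2] -9+-4=-13 <-11 → l++
[1,2] -7+-4=-11 → found

19 moves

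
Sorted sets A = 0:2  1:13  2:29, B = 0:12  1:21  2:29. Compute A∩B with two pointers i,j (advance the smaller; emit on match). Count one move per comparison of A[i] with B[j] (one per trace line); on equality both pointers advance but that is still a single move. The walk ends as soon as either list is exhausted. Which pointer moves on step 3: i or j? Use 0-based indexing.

[i=0,j=0] 2<12 → i++
[i=1,j=0] 13>12 → j++
[i=1,j=1] 13<21 → i++

i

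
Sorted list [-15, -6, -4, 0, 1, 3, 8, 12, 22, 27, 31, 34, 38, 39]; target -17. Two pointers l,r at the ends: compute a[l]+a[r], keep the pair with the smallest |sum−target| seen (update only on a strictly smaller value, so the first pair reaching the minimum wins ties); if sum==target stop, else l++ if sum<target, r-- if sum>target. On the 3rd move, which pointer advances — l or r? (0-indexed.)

[0,13] -15+39=24 d=41 * → r--
[0,12] -15+38=23 d=40 * → r--
[0,11] -15+34=19 d=36 * → r--

r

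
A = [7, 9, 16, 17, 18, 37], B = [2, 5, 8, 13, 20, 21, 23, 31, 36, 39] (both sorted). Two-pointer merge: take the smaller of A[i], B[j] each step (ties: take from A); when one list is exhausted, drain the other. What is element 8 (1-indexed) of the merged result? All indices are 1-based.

i=1 j=1: A[i]=7>B[j]=2 take 2, j++
i=1 j=2: A[i]=7>B[j]=5 take 5, j++
i=1 j=3: A[i]=7<=B[j]=8 take 7, i++
i=2 j=3: A[i]=9>B[j]=8 take 8, j++
i=2 j=4: A[i]=9<=B[j]=13 take 9, i++
i=3 j=4: A[i]=16>B[j]=13 take 13, j++
i=3 j=5: A[i]=16<=B[j]=20 take 16, i++
i=4 j=5: A[i]=17<=B[j]=20 take 17, i++
i=5 j=5: A[i]=18<=B[j]=20 take 18, i++
i=6 j=5: A[i]=37>B[j]=20 take 20, j++
i=6 j=6: A[i]=37>B[j]=21 take 21, j++
i=6 j=7: A[i]=37>B[j]=23 take 23, j++
i=6 j=8: A[i]=37>B[j]=31 take 31, j++
i=6 j=9: A[i]=37>B[j]=36 take 36, j++
i=6 j=10: A[i]=37<=B[j]=39 take 37, i++
i=7 j=10: A done, take B[j]=39, j++

merged[8] = 17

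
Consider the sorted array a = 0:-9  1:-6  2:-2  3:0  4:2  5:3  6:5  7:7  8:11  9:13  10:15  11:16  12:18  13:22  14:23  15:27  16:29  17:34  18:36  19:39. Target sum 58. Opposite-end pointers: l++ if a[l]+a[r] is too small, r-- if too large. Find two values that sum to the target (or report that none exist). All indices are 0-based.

(22, 36)

[0,19] -9+39=30 <58 → l++
[1,19] -6+39=33 <58 → l++
[2,19] -2+39=37 <58 → l++
[3,19] 0+39=39 <58 → l++
[4,19] 2+39=41 <58 → l++
[5,19] 3+39=42 <58 → l++
[6,19] 5+39=44 <58 → l++
[7,19] 7+39=46 <58 → l++
[8,19] 11+39=50 <58 → l++
[9,19] 13+39=52 <58 → l++
[10,19] 15+39=54 <58 → l++
[11,19] 16+39=55 <58 → l++
[12,19] 18+39=57 <58 → l++
[13,19] 22+39=61 >58 → r--
[13,18] 22+36=58 → found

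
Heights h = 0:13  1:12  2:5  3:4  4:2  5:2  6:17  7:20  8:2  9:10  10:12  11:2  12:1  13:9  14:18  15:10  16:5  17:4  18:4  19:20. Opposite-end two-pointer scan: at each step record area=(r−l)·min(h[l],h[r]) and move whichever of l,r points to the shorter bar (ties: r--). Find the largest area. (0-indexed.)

[0,19] min(13,20)*19=247 best=247 * → l++
[1,19] min(12,20)*18=216 best=247 → l++
[2,19] min(5,20)*17=85 best=247 → l++
[3,19] min(4,20)*16=64 best=247 → l++
[4,19] min(2,20)*15=30 best=247 → l++
[5,19] min(2,20)*14=28 best=247 → l++
[6,19] min(17,20)*13=221 best=247 → l++
[7,19] min(20,20)*12=240 best=247 → r--
[7,18] min(20,4)*11=44 best=247 → r--
[7,17] min(20,4)*10=40 best=247 → r--
[7,16] min(20,5)*9=45 best=247 → r--
[7,15] min(20,10)*8=80 best=247 → r--
[7,14] min(20,18)*7=126 best=247 → r--
[7,13] min(20,9)*6=54 best=247 → r--
[7,12] min(20,1)*5=5 best=247 → r--
[7,11] min(20,2)*4=8 best=247 → r--
[7,10] min(20,12)*3=36 best=247 → r--
[7,9] min(20,10)*2=20 best=247 → r--
[7,8] min(20,2)*1=2 best=247 → r--

max area = 247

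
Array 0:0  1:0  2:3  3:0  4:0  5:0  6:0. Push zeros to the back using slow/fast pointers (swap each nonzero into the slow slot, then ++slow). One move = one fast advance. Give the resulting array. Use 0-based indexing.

[3, 0, 0, 0, 0, 0, 0]

slow=0 fast=0: a[fast]=0, fast++
slow=0 fast=1: a[fast]=0, fast++
slow=0 fast=2: a[fast]=3≠0 swap→a[0]=3, slow++,fast++
slow=1 fast=3: a[fast]=0, fast++
slow=1 fast=4: a[fast]=0, fast++
slow=1 fast=5: a[fast]=0, fast++
slow=1 fast=6: a[fast]=0, fast++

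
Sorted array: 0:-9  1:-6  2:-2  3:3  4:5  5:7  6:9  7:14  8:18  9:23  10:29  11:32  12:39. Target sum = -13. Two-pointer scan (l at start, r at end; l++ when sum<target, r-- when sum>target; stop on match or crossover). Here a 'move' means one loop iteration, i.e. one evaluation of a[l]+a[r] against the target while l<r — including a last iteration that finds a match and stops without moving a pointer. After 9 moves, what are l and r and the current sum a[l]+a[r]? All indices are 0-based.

l=0, r=3, sum=-6

[0,12] -9+39=30 >-13 → r--
[0,11] -9+32=23 >-13 → r--
[0,10] -9+29=20 >-13 → r--
[0,9] -9+23=14 >-13 → r--
[0,8] -9+18=9 >-13 → r--
[0,7] -9+14=5 >-13 → r--
[0,6] -9+9=0 >-13 → r--
[0,5] -9+7=-2 >-13 → r--
[0,4] -9+5=-4 >-13 → r--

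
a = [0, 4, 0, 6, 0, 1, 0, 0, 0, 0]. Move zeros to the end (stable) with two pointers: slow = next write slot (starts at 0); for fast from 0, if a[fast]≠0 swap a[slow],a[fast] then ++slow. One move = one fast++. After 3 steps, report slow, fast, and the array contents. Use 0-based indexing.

slow=0 fast=0: a[fast]=0, fast++
slow=0 fast=1: a[fast]=4≠0 swap→a[0]=4, slow++,fast++
slow=1 fast=2: a[fast]=0, fast++

slow=1, fast=3, a=[4, 0, 0, 6, 0, 1, 0, 0, 0, 0]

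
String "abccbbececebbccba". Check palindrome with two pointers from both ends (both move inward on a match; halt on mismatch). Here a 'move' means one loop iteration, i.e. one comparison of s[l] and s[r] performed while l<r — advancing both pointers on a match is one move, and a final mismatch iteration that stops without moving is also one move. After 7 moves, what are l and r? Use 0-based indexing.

l=7, r=9

[0,16] 'a'=='a' → l++,r--
[1,15] 'b'=='b' → l++,r--
[2,14] 'c'=='c' → l++,r--
[3,13] 'c'=='c' → l++,r--
[4,12] 'b'=='b' → l++,r--
[5,11] 'b'=='b' → l++,r--
[6,10] 'e'=='e' → l++,r--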